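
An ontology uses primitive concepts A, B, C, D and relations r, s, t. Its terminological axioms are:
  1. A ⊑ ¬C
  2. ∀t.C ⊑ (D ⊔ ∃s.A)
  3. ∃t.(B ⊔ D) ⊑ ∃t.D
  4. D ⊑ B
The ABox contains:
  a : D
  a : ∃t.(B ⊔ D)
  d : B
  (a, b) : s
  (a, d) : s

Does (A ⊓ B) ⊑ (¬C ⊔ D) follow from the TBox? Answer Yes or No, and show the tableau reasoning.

Yes

1. (A ⊓ B) ⊑ (¬C ⊔ D)  ⇔  ((A ⊓ B) ⊓ (C ⊓ ¬D)) unsat w.r.t. T
   all branches close; clash {C, ¬C} at x₀
2. Hence (A ⊓ B) ⊑ (¬C ⊔ D): entailed.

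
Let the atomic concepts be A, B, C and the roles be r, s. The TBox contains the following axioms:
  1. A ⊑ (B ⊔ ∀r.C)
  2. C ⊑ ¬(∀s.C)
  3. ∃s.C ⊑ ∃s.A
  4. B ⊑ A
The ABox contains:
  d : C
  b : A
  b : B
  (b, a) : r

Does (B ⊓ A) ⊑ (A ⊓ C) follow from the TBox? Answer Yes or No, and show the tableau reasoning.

1. (B ⊓ A) ⊑ (A ⊓ C)  ⇔  ((B ⊓ A) ⊓ (¬A ⊔ ¬C)) unsat w.r.t. T
   apply at x₀: A⊑(B ⊔ ∀r.C)
   open: L(x₀) ⊇ {A, B, ¬C, ∀s.¬C}
2. Hence (B ⊓ A) ⊑ (A ⊓ C): not entailed.

No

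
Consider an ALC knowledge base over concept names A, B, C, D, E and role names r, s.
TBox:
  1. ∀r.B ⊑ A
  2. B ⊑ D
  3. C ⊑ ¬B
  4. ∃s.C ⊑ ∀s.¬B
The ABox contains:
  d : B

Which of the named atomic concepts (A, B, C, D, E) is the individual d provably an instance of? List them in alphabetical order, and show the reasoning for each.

{B, D}

1. d : A?  L(d) = {B} ∪ {¬A}
   apply at d: B⊑D
   open: L(d) ⊇ {B, D, ¬A, ¬C, ∀s.¬C, …} (+ ∃-successors) — d ∉ A possible
2. d : B?  L(d) = {B} ∪ {¬B}
   clash {B, ¬B} at d — d ∈ B
3. d : C?  L(d) = {B} ∪ {¬C}
   apply at d: B⊑D
   open: L(d) ⊇ {B, D, ¬C, ∀s.¬C, ∃r.¬B} (+ ∃-successors) — d ∉ C possible
4. d : D?  L(d) = {B} ∪ {¬D}
   clash {D, ¬D} at d — d ∈ D
5. d : E?  L(d) = {B} ∪ {¬E}
   apply at d: B⊑D
   open: L(d) ⊇ {B, D, ¬C, ¬E, ∀s.¬C, …} (+ ∃-successors) — d ∉ E possible
6. Entailed for d: {B, D}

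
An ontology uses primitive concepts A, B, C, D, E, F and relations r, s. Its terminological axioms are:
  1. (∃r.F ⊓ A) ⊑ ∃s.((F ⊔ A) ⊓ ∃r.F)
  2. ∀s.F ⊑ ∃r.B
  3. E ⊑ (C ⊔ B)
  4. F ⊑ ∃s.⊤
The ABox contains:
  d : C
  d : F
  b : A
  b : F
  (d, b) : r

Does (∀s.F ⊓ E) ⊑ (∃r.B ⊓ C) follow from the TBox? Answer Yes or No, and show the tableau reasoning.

No

1. (∀s.F ⊓ E) ⊑ (∃r.B ⊓ C)  ⇔  ((∀s.F ⊓ E) ⊓ (∀r.¬B ⊔ ¬C)) unsat w.r.t. T
   apply at x₀: ∀s.F⊑∃r.B; E⊑(C ⊔ B)
   open: L(x₀) ⊇ {B, E, ¬C, ¬F, ∀r.¬F, …} (+ ∃-successors)
2. Hence (∀s.F ⊓ E) ⊑ (∃r.B ⊓ C): not entailed.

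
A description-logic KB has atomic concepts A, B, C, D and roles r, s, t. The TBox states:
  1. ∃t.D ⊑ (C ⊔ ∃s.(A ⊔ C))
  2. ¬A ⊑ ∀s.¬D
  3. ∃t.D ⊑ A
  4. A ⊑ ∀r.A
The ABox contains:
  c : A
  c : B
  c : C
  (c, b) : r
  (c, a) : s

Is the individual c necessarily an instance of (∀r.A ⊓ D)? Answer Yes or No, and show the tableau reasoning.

No

1. c : (∀r.A ⊓ D)?  L(c) = {A, B, C} ∪ {(∃r.¬A ⊔ ¬D)}
   apply at c: A⊑∀r.A
   open: L(c) ⊇ {A, B, C, ¬D, ∀r.A, …} — c ∉ (∀r.A ⊓ D) possible
2. Hence c : (∀r.A ⊓ D): not entailed.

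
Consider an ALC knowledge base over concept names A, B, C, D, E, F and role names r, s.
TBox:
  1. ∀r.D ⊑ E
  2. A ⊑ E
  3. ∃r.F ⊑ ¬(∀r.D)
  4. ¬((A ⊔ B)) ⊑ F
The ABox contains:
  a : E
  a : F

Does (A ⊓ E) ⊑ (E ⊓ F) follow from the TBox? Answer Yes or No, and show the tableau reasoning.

No

1. (A ⊓ E) ⊑ (E ⊓ F)  ⇔  ((A ⊓ E) ⊓ (¬E ⊔ ¬F)) unsat w.r.t. T
   open: L(x₀) ⊇ {A, E, ¬F, ∀r.¬F}
2. Hence (A ⊓ E) ⊑ (E ⊓ F): not entailed.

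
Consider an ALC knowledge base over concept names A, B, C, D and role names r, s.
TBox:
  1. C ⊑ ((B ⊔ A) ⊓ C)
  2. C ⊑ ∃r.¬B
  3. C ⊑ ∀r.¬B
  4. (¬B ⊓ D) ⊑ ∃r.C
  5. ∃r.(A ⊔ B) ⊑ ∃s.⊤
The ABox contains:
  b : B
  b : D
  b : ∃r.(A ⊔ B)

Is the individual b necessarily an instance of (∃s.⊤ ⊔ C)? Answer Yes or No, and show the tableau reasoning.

Yes

1. b : (∃s.⊤ ⊔ C)?  L(b) = {B, D, ∃r.(A ⊔ B)} ∪ {(∀s.⊥ ⊓ ¬C)}
   clash ⊥ at an ∃-successor — b ∈ (∃s.⊤ ⊔ C)
2. Hence b : (∃s.⊤ ⊔ C): entailed.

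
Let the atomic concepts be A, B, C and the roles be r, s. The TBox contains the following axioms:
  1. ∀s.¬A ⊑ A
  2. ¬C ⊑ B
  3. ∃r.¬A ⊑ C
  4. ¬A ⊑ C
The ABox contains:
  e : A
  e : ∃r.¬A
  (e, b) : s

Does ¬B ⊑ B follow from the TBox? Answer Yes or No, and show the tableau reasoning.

1. ¬B ⊑ B  ⇔  (¬B ⊓ ¬B) unsat w.r.t. T
   open: L(x₀) ⊇ {A, C, ¬B}
2. Hence ¬B ⊑ B: not entailed.

No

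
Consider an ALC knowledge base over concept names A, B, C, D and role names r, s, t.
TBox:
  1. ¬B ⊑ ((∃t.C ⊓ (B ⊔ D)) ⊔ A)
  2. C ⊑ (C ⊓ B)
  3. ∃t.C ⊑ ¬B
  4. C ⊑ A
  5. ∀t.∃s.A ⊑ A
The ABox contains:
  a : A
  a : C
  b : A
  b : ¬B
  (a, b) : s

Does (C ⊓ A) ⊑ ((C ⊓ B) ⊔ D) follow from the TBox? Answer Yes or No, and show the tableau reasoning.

Yes

1. (C ⊓ A) ⊑ ((C ⊓ B) ⊔ D)  ⇔  ((C ⊓ A) ⊓ ((¬C ⊔ ¬B) ⊓ ¬D)) unsat w.r.t. T
   all branches close; clash {B, ¬B} at x₀
2. Hence (C ⊓ A) ⊑ ((C ⊓ B) ⊔ D): entailed.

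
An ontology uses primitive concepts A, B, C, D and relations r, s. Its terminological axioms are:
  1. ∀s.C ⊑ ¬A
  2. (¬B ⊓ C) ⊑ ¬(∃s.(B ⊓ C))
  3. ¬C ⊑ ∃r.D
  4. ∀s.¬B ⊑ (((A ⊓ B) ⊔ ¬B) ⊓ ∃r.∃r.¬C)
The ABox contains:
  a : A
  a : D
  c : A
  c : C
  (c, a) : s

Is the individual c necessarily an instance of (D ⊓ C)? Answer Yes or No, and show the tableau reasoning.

1. c : (D ⊓ C)?  L(c) = {A, C} ∪ {(¬D ⊔ ¬C)}
   open: L(c) ⊇ {A, B, C, ¬D, ∃s.B, …} (+ ∃-successors) — c ∉ (D ⊓ C) possible
2. Hence c : (D ⊓ C): not entailed.

No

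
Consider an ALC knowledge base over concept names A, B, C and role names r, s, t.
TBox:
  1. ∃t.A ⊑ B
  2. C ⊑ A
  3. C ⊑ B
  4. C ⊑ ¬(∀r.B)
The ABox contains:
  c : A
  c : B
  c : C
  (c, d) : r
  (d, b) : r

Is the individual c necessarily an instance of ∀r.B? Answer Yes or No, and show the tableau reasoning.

1. c : ∀r.B?  L(c) = {A, B, C} ∪ {∃r.¬B}
   open: L(c) ⊇ {A, B, C, ∃r.¬B} (+ ∃-successors) — c ∉ ∀r.B possible
2. Hence c : ∀r.B: not entailed.

No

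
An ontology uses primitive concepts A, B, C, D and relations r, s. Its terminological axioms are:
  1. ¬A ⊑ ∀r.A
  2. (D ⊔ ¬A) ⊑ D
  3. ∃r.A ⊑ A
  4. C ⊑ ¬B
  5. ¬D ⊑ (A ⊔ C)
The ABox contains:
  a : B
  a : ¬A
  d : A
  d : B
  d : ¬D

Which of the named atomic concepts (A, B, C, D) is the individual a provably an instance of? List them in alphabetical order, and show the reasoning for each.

1. a : A?  L(a) = {B, ¬A} ∪ {¬A}
   apply at a: ¬A⊑∀r.A
   open: L(a) ⊇ {B, D, ¬A, ¬C, ∀r.A, …} — a ∉ A possible
2. a : B?  L(a) = {B, ¬A} ∪ {¬B}
   clash {B, ¬B} at a — a ∈ B
3. a : C?  L(a) = {B, ¬A} ∪ {¬C}
   apply at a: ¬A⊑∀r.A
   open: L(a) ⊇ {B, D, ¬A, ¬C, ∀r.A, …} — a ∉ C possible
4. a : D?  L(a) = {B, ¬A} ∪ {¬D}
   clash {B, ¬B} at a — a ∈ D
5. Entailed for a: {B, D}

{B, D}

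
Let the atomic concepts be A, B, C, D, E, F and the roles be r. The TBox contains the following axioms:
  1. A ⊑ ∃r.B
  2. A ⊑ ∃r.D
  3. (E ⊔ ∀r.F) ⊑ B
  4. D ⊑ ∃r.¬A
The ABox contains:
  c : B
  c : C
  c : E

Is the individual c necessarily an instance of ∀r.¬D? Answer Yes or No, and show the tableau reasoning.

No

1. c : ∀r.¬D?  L(c) = {B, C, E} ∪ {∃r.D}
   open: L(c) ⊇ {B, C, E, ¬A, ¬D, …} (+ ∃-successors) — c ∉ ∀r.¬D possible
2. Hence c : ∀r.¬D: not entailed.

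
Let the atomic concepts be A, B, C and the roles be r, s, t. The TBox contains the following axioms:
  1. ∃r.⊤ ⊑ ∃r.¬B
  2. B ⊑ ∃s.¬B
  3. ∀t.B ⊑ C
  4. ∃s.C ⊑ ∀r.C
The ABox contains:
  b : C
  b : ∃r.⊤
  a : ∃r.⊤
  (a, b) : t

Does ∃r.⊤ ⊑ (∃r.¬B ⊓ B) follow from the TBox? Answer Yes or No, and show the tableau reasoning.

No

1. ∃r.⊤ ⊑ (∃r.¬B ⊓ B)  ⇔  (∃r.⊤ ⊓ (∀r.B ⊔ ¬B)) unsat w.r.t. T
   apply at x₀: ∃r.⊤⊑∃r.¬B
   open: L(x₀) ⊇ {¬B, ∀s.¬C, ∃r.¬B, ∃r.⊤, ∃t.¬B} (+ ∃-successors)
2. Hence ∃r.⊤ ⊑ (∃r.¬B ⊓ B): not entailed.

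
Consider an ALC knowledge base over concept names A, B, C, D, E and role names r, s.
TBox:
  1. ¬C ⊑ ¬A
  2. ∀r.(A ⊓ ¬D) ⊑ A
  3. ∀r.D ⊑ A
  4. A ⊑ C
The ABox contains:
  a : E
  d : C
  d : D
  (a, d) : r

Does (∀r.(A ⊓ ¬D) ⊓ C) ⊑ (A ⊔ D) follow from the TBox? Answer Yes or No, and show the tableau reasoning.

1. (∀r.(A ⊓ ¬D) ⊓ C) ⊑ (A ⊔ D)  ⇔  ((∀r.(A ⊓ ¬D) ⊓ C) ⊓ (¬A ⊓ ¬D)) unsat w.r.t. T
   all branches close; clash {A, ¬A} at x₀
2. Hence (∀r.(A ⊓ ¬D) ⊓ C) ⊑ (A ⊔ D): entailed.

Yes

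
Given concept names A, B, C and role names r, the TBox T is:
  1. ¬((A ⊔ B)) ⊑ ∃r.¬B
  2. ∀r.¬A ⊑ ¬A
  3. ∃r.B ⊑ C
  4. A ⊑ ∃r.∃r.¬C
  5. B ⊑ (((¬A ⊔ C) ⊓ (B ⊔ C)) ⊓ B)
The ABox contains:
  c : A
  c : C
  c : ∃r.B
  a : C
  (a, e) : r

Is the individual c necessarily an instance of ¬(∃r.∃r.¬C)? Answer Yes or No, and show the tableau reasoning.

1. c : ¬(∃r.∃r.¬C)?  L(c) = {A, C, ∃r.B} ∪ {∃r.∃r.¬C}
   open: L(c) ⊇ {A, C, ¬B, ∃r.A, ∃r.B, …} (+ ∃-successors) — c ∉ ¬(∃r.∃r.¬C) possible
2. Hence c : ¬(∃r.∃r.¬C): not entailed.

No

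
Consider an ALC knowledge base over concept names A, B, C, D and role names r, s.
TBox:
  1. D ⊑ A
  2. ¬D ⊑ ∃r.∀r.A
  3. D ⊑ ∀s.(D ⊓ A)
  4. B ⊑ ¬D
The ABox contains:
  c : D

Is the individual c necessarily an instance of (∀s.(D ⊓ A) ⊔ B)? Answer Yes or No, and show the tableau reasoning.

Yes

1. c : (∀s.(D ⊓ A) ⊔ B)?  L(c) = {D} ∪ {(∃s.(¬D ⊔ ¬A) ⊓ ¬B)}
   clash {D, ¬D} at an ∃-successor — c ∈ (∀s.(D ⊓ A) ⊔ B)
2. Hence c : (∀s.(D ⊓ A) ⊔ B): entailed.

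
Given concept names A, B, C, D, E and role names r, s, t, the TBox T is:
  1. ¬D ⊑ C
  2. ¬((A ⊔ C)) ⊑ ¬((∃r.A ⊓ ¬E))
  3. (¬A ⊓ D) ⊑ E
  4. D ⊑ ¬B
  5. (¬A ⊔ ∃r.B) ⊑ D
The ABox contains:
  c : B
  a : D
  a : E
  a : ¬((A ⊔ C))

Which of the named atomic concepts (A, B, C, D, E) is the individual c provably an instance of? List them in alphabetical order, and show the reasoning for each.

{A, B, C}

1. c : A?  L(c) = {B} ∪ {¬A}
   clash {B, ¬B} at c — c ∈ A
2. c : B?  L(c) = {B} ∪ {¬B}
   clash {B, ¬B} at c — c ∈ B
3. c : C?  L(c) = {B} ∪ {¬C}
   clash {C, ¬C} at c — c ∈ C
4. c : D?  L(c) = {B} ∪ {¬D}
   apply at c: ¬D⊑C
   open: L(c) ⊇ {A, B, C, ¬D, ∀r.¬B} — c ∉ D possible
5. c : E?  L(c) = {B} ∪ {¬E}
   open: L(c) ⊇ {A, B, C, ¬D, ¬E, …} — c ∉ E possible
6. Entailed for c: {A, B, C}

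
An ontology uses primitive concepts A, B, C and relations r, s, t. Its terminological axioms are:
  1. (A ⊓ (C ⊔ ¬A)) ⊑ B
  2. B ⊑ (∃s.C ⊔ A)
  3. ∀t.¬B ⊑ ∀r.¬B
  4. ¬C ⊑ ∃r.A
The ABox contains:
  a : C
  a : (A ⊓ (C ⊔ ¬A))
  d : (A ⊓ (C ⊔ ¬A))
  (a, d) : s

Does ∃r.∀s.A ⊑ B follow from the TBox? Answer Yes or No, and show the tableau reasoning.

1. ∃r.∀s.A ⊑ B  ⇔  (∃r.∀s.A ⊓ ¬B) unsat w.r.t. T
   open: L(x₀) ⊇ {C, ¬A, ¬B, ∃r.∀s.A, ∃t.B} (+ ∃-successors)
2. Hence ∃r.∀s.A ⊑ B: not entailed.

No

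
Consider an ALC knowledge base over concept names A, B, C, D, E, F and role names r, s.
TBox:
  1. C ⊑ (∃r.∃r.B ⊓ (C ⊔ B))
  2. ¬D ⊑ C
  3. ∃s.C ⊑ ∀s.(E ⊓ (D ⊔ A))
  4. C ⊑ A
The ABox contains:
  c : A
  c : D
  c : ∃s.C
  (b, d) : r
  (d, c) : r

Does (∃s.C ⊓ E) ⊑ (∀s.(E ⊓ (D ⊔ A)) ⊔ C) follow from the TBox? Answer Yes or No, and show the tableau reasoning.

Yes

1. (∃s.C ⊓ E) ⊑ (∀s.(E ⊓ (D ⊔ A)) ⊔ C)  ⇔  ((∃s.C ⊓ E) ⊓ (∃s.(¬E ⊔ (¬D ⊓ ¬A)) ⊓ ¬C)) unsat w.r.t. T
   all branches close; clash {C, ¬C} at x₀
2. Hence (∃s.C ⊓ E) ⊑ (∀s.(E ⊓ (D ⊔ A)) ⊔ C): entailed.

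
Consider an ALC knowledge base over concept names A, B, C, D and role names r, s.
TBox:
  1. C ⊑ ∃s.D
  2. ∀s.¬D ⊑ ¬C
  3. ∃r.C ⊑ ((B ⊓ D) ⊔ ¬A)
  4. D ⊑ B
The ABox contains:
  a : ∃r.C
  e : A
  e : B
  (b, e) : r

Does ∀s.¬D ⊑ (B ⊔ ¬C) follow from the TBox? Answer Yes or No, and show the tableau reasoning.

1. ∀s.¬D ⊑ (B ⊔ ¬C)  ⇔  (∀s.¬D ⊓ (¬B ⊓ C)) unsat w.r.t. T
   all branches close; clash {B, ¬B} at x₀
2. Hence ∀s.¬D ⊑ (B ⊔ ¬C): entailed.

Yes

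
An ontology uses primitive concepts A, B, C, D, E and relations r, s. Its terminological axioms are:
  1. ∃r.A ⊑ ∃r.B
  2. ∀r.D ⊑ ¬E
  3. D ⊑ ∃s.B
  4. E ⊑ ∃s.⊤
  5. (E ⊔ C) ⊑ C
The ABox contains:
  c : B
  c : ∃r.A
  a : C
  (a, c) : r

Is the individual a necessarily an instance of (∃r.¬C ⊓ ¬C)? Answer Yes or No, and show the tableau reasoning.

1. a : (∃r.¬C ⊓ ¬C)?  L(a) = {C} ∪ {(∀r.C ⊔ C)}
   open: L(a) ⊇ {C, ¬D, ¬E, ∀r.¬A} — a ∉ (∃r.¬C ⊓ ¬C) possible
2. Hence a : (∃r.¬C ⊓ ¬C): not entailed.

No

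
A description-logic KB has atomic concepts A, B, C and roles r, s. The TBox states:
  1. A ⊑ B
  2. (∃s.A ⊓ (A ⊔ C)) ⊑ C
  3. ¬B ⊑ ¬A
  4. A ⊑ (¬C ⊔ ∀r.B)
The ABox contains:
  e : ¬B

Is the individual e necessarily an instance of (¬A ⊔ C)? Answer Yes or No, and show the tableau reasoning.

Yes

1. e : (¬A ⊔ C)?  L(e) = {¬B} ∪ {(A ⊓ ¬C)}
   clash {A, ¬A} at e — e ∈ (¬A ⊔ C)
2. Hence e : (¬A ⊔ C): entailed.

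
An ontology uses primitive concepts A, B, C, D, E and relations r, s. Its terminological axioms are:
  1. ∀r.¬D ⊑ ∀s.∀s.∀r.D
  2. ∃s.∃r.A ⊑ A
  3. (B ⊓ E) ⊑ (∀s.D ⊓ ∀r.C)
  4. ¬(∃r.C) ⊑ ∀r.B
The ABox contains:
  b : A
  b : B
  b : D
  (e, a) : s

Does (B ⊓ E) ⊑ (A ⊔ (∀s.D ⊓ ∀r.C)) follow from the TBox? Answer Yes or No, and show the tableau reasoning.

Yes

1. (B ⊓ E) ⊑ (A ⊔ (∀s.D ⊓ ∀r.C))  ⇔  ((B ⊓ E) ⊓ (¬A ⊓ (∃s.¬D ⊔ ∃r.¬C))) unsat w.r.t. T
   all branches close; clash {A, ¬A} at x₀
2. Hence (B ⊓ E) ⊑ (A ⊔ (∀s.D ⊓ ∀r.C)): entailed.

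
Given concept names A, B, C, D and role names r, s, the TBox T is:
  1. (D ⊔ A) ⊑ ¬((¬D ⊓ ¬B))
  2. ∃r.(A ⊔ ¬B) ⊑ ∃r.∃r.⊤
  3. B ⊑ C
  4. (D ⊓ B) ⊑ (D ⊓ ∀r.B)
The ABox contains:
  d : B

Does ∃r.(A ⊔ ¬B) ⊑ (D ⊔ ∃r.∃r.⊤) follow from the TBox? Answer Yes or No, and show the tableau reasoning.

Yes

1. ∃r.(A ⊔ ¬B) ⊑ (D ⊔ ∃r.∃r.⊤)  ⇔  (∃r.(A ⊔ ¬B) ⊓ (¬D ⊓ ∀r.∀r.⊥)) unsat w.r.t. T
   all branches close; clash {D, ¬D} at x₀
2. Hence ∃r.(A ⊔ ¬B) ⊑ (D ⊔ ∃r.∃r.⊤): entailed.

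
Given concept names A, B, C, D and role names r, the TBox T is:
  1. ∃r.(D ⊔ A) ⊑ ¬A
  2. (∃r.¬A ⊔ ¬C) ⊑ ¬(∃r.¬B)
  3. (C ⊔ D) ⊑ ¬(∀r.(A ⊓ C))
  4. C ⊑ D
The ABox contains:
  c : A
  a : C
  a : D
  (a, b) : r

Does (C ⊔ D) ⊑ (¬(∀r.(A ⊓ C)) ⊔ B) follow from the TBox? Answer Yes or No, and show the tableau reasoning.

1. (C ⊔ D) ⊑ (¬(∀r.(A ⊓ C)) ⊔ B)  ⇔  ((C ⊔ D) ⊓ (∀r.(A ⊓ C) ⊓ ¬B)) unsat w.r.t. T
   all branches close; clash {C, ¬C} at an ∃-successor
2. Hence (C ⊔ D) ⊑ (¬(∀r.(A ⊓ C)) ⊔ B): entailed.

Yes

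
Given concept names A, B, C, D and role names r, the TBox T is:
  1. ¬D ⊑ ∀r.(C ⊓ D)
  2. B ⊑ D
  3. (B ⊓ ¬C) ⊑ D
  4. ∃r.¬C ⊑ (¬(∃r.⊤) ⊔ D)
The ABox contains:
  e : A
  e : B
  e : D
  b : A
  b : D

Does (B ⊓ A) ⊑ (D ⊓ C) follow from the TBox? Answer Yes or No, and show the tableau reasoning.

1. (B ⊓ A) ⊑ (D ⊓ C)  ⇔  ((B ⊓ A) ⊓ (¬D ⊔ ¬C)) unsat w.r.t. T
   apply at x₀: B⊑D
   open: L(x₀) ⊇ {A, B, D, ¬C, ∀r.C}
2. Hence (B ⊓ A) ⊑ (D ⊓ C): not entailed.

No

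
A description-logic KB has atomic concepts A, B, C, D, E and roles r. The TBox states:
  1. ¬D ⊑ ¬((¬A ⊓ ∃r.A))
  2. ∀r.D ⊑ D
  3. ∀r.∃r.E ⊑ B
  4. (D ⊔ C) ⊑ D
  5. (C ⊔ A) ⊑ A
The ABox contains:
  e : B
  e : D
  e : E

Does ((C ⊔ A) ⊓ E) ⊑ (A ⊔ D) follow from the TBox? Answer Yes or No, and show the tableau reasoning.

Yes

1. ((C ⊔ A) ⊓ E) ⊑ (A ⊔ D)  ⇔  (((C ⊔ A) ⊓ E) ⊓ (¬A ⊓ ¬D)) unsat w.r.t. T
   all branches close; clash {A, ¬A} at x₀
2. Hence ((C ⊔ A) ⊓ E) ⊑ (A ⊔ D): entailed.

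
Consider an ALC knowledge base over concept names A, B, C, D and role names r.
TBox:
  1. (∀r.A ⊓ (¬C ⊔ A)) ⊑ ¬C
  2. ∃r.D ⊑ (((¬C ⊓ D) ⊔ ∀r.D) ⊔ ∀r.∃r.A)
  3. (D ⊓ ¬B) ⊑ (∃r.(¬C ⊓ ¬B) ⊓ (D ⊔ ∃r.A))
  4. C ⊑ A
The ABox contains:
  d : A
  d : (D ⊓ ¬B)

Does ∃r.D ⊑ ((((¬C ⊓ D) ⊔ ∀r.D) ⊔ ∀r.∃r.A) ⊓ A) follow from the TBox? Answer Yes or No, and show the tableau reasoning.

1. ∃r.D ⊑ ((((¬C ⊓ D) ⊔ ∀r.D) ⊔ ∀r.∃r.A) ⊓ A)  ⇔  (∃r.D ⊓ ((((C ⊔ ¬D) ⊓ ∃r.¬D) ⊓ ∃r.∀r.¬A) ⊔ ¬A)) unsat w.r.t. T
   apply at x₀: ∃r.D⊑(((¬C ⊓ D) ⊔ ∀r.D) ⊔ ∀r.∃r.A)
   open: L(x₀) ⊇ {¬A, ¬C, ¬D, ∀r.D, ∃r.D} (+ ∃-successors)
2. Hence ∃r.D ⊑ ((((¬C ⊓ D) ⊔ ∀r.D) ⊔ ∀r.∃r.A) ⊓ A): not entailed.

No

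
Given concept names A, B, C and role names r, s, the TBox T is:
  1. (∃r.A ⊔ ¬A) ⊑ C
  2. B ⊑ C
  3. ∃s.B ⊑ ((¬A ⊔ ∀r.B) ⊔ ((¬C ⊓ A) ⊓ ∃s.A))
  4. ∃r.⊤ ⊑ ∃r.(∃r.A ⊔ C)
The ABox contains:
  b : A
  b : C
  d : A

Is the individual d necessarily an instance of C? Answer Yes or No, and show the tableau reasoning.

No

1. d : C?  L(d) = {A} ∪ {¬C}
   open: L(d) ⊇ {A, ¬B, ¬C, ∀r.¬A, ∀r.⊥, …} — d ∉ C possible
2. Hence d : C: not entailed.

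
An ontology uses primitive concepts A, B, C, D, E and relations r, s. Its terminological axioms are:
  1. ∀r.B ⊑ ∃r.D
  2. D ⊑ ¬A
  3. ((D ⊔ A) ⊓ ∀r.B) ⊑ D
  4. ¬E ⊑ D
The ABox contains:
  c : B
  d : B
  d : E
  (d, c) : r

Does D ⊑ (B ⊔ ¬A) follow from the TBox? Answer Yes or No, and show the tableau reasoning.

1. D ⊑ (B ⊔ ¬A)  ⇔  (D ⊓ (¬B ⊓ A)) unsat w.r.t. T
   all branches close; clash {A, ¬A} at x₀
2. Hence D ⊑ (B ⊔ ¬A): entailed.

Yes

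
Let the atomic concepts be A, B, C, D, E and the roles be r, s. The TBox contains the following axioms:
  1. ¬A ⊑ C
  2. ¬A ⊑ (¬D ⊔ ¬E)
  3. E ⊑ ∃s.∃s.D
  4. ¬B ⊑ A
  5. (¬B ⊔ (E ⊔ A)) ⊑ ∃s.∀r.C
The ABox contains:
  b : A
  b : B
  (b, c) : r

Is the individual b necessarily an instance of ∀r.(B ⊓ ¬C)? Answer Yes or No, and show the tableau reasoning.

1. b : ∀r.(B ⊓ ¬C)?  L(b) = {A, B} ∪ {∃r.(¬B ⊔ C)}
   open: L(b) ⊇ {A, B, ¬E, ∃r.(¬B ⊔ C), ∃s.∀r.C} (+ ∃-successors) — b ∉ ∀r.(B ⊓ ¬C) possible
2. Hence b : ∀r.(B ⊓ ¬C): not entailed.

No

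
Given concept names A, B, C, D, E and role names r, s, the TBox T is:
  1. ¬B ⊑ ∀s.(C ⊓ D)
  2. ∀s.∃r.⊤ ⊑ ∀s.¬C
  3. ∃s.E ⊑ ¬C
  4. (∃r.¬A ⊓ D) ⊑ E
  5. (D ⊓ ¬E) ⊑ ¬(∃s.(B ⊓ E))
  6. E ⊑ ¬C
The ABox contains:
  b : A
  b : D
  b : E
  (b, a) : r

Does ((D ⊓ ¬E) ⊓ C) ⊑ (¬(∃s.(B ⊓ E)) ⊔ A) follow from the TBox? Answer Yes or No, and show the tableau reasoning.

1. ((D ⊓ ¬E) ⊓ C) ⊑ (¬(∃s.(B ⊓ E)) ⊔ A)  ⇔  (((D ⊓ ¬E) ⊓ C) ⊓ (∃s.(B ⊓ E) ⊓ ¬A)) unsat w.r.t. T
   all branches close; clash {E, ¬E} at x₀
2. Hence ((D ⊓ ¬E) ⊓ C) ⊑ (¬(∃s.(B ⊓ E)) ⊔ A): entailed.

Yes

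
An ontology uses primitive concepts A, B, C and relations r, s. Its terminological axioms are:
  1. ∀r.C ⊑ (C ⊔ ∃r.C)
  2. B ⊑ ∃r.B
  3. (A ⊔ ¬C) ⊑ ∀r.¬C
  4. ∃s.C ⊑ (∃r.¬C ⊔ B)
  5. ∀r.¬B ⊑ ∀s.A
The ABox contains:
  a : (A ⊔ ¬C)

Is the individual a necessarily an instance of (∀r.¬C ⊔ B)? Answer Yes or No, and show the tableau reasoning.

Yes

1. a : (∀r.¬C ⊔ B)?  L(a) = {(A ⊔ ¬C)} ∪ {(∃r.C ⊓ ¬B)}
   clash {B, ¬B} at a — a ∈ (∀r.¬C ⊔ B)
2. Hence a : (∀r.¬C ⊔ B): entailed.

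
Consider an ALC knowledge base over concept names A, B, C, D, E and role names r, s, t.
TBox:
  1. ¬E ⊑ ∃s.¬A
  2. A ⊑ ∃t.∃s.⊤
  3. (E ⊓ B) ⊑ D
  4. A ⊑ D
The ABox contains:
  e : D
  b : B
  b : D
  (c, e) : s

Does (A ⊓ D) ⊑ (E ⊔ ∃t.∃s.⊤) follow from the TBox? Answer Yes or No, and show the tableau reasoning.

Yes

1. (A ⊓ D) ⊑ (E ⊔ ∃t.∃s.⊤)  ⇔  ((A ⊓ D) ⊓ (¬E ⊓ ∀t.∀s.⊥)) unsat w.r.t. T
   all branches close; clash ⊥ at an ∃-successor
2. Hence (A ⊓ D) ⊑ (E ⊔ ∃t.∃s.⊤): entailed.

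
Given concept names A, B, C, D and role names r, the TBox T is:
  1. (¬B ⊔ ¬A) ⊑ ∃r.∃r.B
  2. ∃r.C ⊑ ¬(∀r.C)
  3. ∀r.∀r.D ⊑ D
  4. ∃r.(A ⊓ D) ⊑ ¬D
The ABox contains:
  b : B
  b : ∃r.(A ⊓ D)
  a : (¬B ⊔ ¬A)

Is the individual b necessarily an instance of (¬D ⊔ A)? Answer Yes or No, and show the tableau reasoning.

Yes

1. b : (¬D ⊔ A)?  L(b) = {B, ∃r.(A ⊓ D)} ∪ {(D ⊓ ¬A)}
   clash {D, ¬D} at b — b ∈ (¬D ⊔ A)
2. Hence b : (¬D ⊔ A): entailed.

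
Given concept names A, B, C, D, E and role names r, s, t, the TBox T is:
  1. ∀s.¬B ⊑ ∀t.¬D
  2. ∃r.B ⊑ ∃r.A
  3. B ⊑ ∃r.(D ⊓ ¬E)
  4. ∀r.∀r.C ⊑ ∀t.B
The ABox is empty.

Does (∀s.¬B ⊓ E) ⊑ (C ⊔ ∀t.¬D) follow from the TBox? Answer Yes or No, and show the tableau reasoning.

Yes

1. (∀s.¬B ⊓ E) ⊑ (C ⊔ ∀t.¬D)  ⇔  ((∀s.¬B ⊓ E) ⊓ (¬C ⊓ ∃t.D)) unsat w.r.t. T
   all branches close; clash {D, ¬D} at an ∃-successor
2. Hence (∀s.¬B ⊓ E) ⊑ (C ⊔ ∀t.¬D): entailed.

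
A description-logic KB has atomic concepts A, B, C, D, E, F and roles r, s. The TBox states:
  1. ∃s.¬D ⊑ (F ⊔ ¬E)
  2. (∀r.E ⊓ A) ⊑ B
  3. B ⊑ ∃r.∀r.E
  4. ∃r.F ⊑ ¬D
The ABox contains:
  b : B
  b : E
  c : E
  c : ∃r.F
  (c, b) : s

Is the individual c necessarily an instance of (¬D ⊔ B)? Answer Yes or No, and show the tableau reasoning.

Yes

1. c : (¬D ⊔ B)?  L(c) = {E, ∃r.F} ∪ {(D ⊓ ¬B)}
   clash {D, ¬D} at c — c ∈ (¬D ⊔ B)
2. Hence c : (¬D ⊔ B): entailed.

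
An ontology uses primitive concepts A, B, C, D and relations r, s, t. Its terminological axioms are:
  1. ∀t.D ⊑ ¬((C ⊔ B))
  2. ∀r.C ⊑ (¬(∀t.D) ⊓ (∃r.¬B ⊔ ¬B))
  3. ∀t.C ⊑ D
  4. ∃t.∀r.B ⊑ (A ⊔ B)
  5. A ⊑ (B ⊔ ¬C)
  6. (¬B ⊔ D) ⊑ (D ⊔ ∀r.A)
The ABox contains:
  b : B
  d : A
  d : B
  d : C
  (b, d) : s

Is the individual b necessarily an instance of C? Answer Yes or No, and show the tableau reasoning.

1. b : C?  L(b) = {B} ∪ {¬C}
   open: L(b) ⊇ {B, ¬A, ¬C, ¬D, ∀t.∃r.¬B, …} (+ ∃-successors) — b ∉ C possible
2. Hence b : C: not entailed.

No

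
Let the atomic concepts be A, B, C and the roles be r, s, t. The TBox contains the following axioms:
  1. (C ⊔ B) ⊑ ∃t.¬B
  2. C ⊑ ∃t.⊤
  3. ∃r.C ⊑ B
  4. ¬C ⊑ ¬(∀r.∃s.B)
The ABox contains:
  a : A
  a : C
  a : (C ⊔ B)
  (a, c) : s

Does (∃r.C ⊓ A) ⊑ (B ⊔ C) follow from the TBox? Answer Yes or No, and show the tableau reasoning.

1. (∃r.C ⊓ A) ⊑ (B ⊔ C)  ⇔  ((∃r.C ⊓ A) ⊓ (¬B ⊓ ¬C)) unsat w.r.t. T
   all branches close; clash {B, ¬B} at x₀
2. Hence (∃r.C ⊓ A) ⊑ (B ⊔ C): entailed.

Yes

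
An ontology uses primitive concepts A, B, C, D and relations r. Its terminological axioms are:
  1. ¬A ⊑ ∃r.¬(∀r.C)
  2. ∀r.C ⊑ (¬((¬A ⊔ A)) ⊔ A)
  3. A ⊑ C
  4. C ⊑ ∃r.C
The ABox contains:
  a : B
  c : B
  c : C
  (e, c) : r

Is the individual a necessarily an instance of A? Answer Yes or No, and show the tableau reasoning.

1. a : A?  L(a) = {B} ∪ {¬A}
   apply at a: ¬A⊑∃r.¬(∀r.C)
   open: L(a) ⊇ {B, ¬A, ¬C, ∃r.¬C, ∃r.∃r.¬C} (+ ∃-successors) — a ∉ A possible
2. Hence a : A: not entailed.

No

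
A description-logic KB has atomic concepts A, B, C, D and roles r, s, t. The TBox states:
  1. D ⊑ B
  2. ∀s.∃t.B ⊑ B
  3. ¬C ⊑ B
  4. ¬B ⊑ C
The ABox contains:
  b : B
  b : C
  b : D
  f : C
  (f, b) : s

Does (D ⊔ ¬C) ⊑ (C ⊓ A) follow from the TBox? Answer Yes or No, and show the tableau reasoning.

1. (D ⊔ ¬C) ⊑ (C ⊓ A)  ⇔  ((D ⊔ ¬C) ⊓ (¬C ⊔ ¬A)) unsat w.r.t. T
   open: L(x₀) ⊇ {B, D, ¬C}
2. Hence (D ⊔ ¬C) ⊑ (C ⊓ A): not entailed.

No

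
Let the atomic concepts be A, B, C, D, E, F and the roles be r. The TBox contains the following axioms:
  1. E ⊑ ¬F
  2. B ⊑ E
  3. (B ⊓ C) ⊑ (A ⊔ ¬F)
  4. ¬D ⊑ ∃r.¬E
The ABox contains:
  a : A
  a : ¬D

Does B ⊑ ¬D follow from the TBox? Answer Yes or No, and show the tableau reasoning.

No

1. B ⊑ ¬D  ⇔  (B ⊓ D) unsat w.r.t. T
   apply at x₀: B⊑E
   open: L(x₀) ⊇ {B, D, E, ¬C, ¬F}
2. Hence B ⊑ ¬D: not entailed.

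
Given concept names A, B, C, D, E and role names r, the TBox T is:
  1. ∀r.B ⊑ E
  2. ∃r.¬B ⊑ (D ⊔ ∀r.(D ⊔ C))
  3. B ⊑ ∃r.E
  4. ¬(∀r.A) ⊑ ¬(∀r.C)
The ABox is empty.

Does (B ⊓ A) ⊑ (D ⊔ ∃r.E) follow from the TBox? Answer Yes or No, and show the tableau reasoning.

Yes

1. (B ⊓ A) ⊑ (D ⊔ ∃r.E)  ⇔  ((B ⊓ A) ⊓ (¬D ⊓ ∀r.¬E)) unsat w.r.t. T
   all branches close; clash {E, ¬E} at an ∃-successor
2. Hence (B ⊓ A) ⊑ (D ⊔ ∃r.E): entailed.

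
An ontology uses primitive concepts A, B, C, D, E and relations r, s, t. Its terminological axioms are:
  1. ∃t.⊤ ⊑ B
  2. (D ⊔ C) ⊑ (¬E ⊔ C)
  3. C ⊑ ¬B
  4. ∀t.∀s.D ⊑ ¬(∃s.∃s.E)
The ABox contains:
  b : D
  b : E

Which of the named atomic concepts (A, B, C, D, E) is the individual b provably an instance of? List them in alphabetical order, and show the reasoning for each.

{C, D, E}

1. b : A?  L(b) = {D, E} ∪ {¬A}
   open: L(b) ⊇ {C, D, E, ¬A, ¬B, …} — b ∉ A possible
2. b : B?  L(b) = {D, E} ∪ {¬B}
   open: L(b) ⊇ {C, D, E, ¬B, ∀s.∀s.¬E, …} — b ∉ B possible
3. b : C?  L(b) = {D, E} ∪ {¬C}
   clash {C, ¬C} at b — b ∈ C
4. b : D?  L(b) = {D, E} ∪ {¬D}
   clash {D, ¬D} at b — b ∈ D
5. b : E?  L(b) = {D, E} ∪ {¬E}
   clash {E, ¬E} at b — b ∈ E
6. Entailed for b: {C, D, E}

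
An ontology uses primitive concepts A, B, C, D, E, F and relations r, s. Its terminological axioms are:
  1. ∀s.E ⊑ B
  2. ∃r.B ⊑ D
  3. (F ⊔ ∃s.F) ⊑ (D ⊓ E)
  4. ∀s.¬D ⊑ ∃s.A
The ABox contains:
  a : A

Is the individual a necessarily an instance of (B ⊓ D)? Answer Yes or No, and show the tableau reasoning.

1. a : (B ⊓ D)?  L(a) = {A} ∪ {(¬B ⊔ ¬D)}
   open: L(a) ⊇ {A, ¬B, ¬F, ∀r.¬B, ∀s.¬F, …} (+ ∃-successors) — a ∉ (B ⊓ D) possible
2. Hence a : (B ⊓ D): not entailed.

No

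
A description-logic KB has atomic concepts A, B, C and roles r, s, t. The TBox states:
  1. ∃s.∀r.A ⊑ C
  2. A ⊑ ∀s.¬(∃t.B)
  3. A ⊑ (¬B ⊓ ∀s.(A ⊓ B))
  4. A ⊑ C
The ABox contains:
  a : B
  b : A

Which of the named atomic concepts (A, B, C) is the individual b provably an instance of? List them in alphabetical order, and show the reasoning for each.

{A, C}

1. b : A?  L(b) = {A} ∪ {¬A}
   clash {A, ¬A} at b — b ∈ A
2. b : B?  L(b) = {A} ∪ {¬B}
   apply at b: A⊑∀s.¬(∃t.B); A⊑(¬B ⊓ ∀s.(A ⊓ B)); A⊑C
   open: L(b) ⊇ {A, C, ¬B, ∀s.(A ⊓ B), ∀s.∀t.¬B} — b ∉ B possible
3. b : C?  L(b) = {A} ∪ {¬C}
   clash {C, ¬C} at b — b ∈ C
4. Entailed for b: {A, C}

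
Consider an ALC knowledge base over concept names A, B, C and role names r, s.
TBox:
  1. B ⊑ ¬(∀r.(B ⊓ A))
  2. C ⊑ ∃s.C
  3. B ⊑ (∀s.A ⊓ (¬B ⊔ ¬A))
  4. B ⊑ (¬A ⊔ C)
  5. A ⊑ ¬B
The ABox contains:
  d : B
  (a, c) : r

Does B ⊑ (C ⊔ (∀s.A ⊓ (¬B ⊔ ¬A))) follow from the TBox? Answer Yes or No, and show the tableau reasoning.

1. B ⊑ (C ⊔ (∀s.A ⊓ (¬B ⊔ ¬A)))  ⇔  (B ⊓ (¬C ⊓ (∃s.¬A ⊔ (B ⊓ A)))) unsat w.r.t. T
   all branches close; clash {B, ¬B} at x₀
2. Hence B ⊑ (C ⊔ (∀s.A ⊓ (¬B ⊔ ¬A))): entailed.

Yes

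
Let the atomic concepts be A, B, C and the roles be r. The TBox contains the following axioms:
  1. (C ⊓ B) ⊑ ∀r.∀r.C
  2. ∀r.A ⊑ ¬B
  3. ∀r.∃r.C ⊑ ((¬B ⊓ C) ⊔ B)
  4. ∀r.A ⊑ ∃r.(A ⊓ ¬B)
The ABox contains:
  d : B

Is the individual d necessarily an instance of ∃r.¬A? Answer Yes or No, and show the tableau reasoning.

Yes

1. d : ∃r.¬A?  L(d) = {B} ∪ {∀r.A}
   clash {B, ¬B} at d — d ∈ ∃r.¬A
2. Hence d : ∃r.¬A: entailed.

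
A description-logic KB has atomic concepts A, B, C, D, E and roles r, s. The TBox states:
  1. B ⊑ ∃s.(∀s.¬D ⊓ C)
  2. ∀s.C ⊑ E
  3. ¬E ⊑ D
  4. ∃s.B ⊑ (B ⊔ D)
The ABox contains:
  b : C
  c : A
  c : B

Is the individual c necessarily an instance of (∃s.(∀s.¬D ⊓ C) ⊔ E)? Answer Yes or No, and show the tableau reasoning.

1. c : (∃s.(∀s.¬D ⊓ C) ⊔ E)?  L(c) = {A, B} ∪ {(∀s.(∃s.D ⊔ ¬C) ⊓ ¬E)}
   clash {E, ¬E} at c — c ∈ (∃s.(∀s.¬D ⊓ C) ⊔ E)
2. Hence c : (∃s.(∀s.¬D ⊓ C) ⊔ E): entailed.

Yes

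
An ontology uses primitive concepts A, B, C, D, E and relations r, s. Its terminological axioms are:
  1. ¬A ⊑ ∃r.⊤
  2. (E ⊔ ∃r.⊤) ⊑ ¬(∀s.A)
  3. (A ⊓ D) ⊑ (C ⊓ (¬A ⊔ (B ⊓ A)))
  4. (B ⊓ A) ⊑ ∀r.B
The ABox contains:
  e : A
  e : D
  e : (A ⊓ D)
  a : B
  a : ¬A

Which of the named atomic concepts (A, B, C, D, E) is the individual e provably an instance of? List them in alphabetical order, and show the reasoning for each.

{A, B, C, D}

1. e : A?  L(e) = {A, D, (A ⊓ D)} ∪ {¬A}
   clash {A, ¬A} at e — e ∈ A
2. e : B?  L(e) = {A, D, (A ⊓ D)} ∪ {¬B}
   clash {B, ¬B} at e — e ∈ B
3. e : C?  L(e) = {A, D, (A ⊓ D)} ∪ {¬C}
   clash {C, ¬C} at e — e ∈ C
4. e : D?  L(e) = {A, D, (A ⊓ D)} ∪ {¬D}
   clash {D, ¬D} at e — e ∈ D
5. e : E?  L(e) = {A, D, (A ⊓ D)} ∪ {¬E}
   apply at e: (A ⊓ D)⊑(C ⊓ (¬A ⊔ (B ⊓ A)))
   open: L(e) ⊇ {A, B, C, D, ¬E, …} — e ∉ E possible
6. Entailed for e: {A, B, C, D}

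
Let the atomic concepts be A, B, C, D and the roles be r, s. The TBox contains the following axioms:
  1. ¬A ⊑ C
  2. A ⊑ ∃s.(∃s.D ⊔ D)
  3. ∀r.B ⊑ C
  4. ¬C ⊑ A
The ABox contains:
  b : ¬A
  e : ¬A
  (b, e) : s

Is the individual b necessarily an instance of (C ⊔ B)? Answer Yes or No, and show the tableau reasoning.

Yes

1. b : (C ⊔ B)?  L(b) = {¬A} ∪ {(¬C ⊓ ¬B)}
   clash {C, ¬C} at b — b ∈ (C ⊔ B)
2. Hence b : (C ⊔ B): entailed.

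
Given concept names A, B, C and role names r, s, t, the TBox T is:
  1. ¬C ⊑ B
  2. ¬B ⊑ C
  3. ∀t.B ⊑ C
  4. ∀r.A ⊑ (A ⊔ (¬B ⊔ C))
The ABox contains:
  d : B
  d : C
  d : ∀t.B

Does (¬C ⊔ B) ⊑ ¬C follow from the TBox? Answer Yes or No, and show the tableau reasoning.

1. (¬C ⊔ B) ⊑ ¬C  ⇔  ((¬C ⊔ B) ⊓ C) unsat w.r.t. T
   open: L(x₀) ⊇ {B, C, ∃r.¬A} (+ ∃-successors)
2. Hence (¬C ⊔ B) ⊑ ¬C: not entailed.

No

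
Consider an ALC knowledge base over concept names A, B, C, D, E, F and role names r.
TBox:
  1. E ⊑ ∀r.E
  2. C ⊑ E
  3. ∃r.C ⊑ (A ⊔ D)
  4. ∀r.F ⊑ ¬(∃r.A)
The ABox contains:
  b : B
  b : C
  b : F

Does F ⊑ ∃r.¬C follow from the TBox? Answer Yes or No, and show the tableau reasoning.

1. F ⊑ ∃r.¬C  ⇔  (F ⊓ ∀r.C) unsat w.r.t. T
   open: L(x₀) ⊇ {F, ¬C, ¬E, ∀r.C, ∀r.¬A, …}
2. Hence F ⊑ ∃r.¬C: not entailed.

No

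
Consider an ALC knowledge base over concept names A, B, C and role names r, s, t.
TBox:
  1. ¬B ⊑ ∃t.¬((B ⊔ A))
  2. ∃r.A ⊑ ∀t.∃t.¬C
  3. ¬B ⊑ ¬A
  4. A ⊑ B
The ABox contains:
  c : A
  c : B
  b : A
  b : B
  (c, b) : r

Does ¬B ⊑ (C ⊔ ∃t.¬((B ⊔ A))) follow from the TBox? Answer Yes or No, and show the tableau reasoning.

1. ¬B ⊑ (C ⊔ ∃t.¬((B ⊔ A)))  ⇔  (¬B ⊓ (¬C ⊓ ∀t.(B ⊔ A))) unsat w.r.t. T
   all branches close; clash {A, ¬A} at an ∃-successor
2. Hence ¬B ⊑ (C ⊔ ∃t.¬((B ⊔ A))): entailed.

Yes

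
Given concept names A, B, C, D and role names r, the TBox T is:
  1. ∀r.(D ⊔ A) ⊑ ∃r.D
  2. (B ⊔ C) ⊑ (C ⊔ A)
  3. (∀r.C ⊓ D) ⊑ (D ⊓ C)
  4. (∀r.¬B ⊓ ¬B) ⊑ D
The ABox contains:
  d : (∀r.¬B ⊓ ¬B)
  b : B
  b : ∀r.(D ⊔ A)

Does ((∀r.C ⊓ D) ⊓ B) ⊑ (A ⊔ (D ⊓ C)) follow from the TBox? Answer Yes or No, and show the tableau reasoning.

1. ((∀r.C ⊓ D) ⊓ B) ⊑ (A ⊔ (D ⊓ C))  ⇔  (((∀r.C ⊓ D) ⊓ B) ⊓ (¬A ⊓ (¬D ⊔ ¬C))) unsat w.r.t. T
   all branches close; clash {A, ¬A} at x₀
2. Hence ((∀r.C ⊓ D) ⊓ B) ⊑ (A ⊔ (D ⊓ C)): entailed.

Yes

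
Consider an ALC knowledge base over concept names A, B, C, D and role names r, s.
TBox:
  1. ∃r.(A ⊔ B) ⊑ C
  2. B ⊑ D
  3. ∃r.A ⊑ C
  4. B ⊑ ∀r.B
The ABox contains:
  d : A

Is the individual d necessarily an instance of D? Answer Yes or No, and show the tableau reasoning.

1. d : D?  L(d) = {A} ∪ {¬D}
   open: L(d) ⊇ {A, ¬B, ¬D, ∀r.(¬A ⊓ ¬B), ∀r.¬A} — d ∉ D possible
2. Hence d : D: not entailed.

No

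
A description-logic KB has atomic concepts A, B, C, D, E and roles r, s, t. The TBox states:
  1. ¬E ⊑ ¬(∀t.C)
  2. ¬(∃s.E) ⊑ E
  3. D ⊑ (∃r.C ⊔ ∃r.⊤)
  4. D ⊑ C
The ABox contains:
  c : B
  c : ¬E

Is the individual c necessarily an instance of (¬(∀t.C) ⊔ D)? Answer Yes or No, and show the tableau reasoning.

1. c : (¬(∀t.C) ⊔ D)?  L(c) = {B, ¬E} ∪ {(∀t.C ⊓ ¬D)}
   clash {E, ¬E} at c — c ∈ (¬(∀t.C) ⊔ D)
2. Hence c : (¬(∀t.C) ⊔ D): entailed.

Yes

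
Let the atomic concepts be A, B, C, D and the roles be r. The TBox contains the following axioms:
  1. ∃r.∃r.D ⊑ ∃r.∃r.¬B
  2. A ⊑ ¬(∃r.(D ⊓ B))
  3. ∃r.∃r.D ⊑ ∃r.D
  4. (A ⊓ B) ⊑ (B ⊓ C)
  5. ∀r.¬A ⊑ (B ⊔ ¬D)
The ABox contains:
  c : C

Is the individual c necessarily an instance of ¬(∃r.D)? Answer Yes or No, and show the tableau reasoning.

1. c : ¬(∃r.D)?  L(c) = {C} ∪ {∃r.D}
   open: L(c) ⊇ {C, ¬A, ∀r.∀r.¬D, ∃r.A, ∃r.D} (+ ∃-successors) — c ∉ ¬(∃r.D) possible
2. Hence c : ¬(∃r.D): not entailed.

No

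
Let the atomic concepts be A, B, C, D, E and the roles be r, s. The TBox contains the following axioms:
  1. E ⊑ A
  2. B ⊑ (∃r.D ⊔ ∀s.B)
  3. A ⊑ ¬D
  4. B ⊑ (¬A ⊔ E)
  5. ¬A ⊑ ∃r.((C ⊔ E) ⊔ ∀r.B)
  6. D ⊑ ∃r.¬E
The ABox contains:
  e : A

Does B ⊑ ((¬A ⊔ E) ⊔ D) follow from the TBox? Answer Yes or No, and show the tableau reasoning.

1. B ⊑ ((¬A ⊔ E) ⊔ D)  ⇔  (B ⊓ ((A ⊓ ¬E) ⊓ ¬D)) unsat w.r.t. T
   all branches close; clash {E, ¬E} at x₀
2. Hence B ⊑ ((¬A ⊔ E) ⊔ D): entailed.

Yes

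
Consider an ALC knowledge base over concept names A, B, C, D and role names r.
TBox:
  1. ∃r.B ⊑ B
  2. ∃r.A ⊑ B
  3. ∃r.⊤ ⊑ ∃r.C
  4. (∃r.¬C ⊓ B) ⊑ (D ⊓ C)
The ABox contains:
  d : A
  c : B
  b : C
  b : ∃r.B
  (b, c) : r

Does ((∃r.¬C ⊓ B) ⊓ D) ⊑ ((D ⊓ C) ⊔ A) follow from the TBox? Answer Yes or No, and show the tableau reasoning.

Yes

1. ((∃r.¬C ⊓ B) ⊓ D) ⊑ ((D ⊓ C) ⊔ A)  ⇔  (((∃r.¬C ⊓ B) ⊓ D) ⊓ ((¬D ⊔ ¬C) ⊓ ¬A)) unsat w.r.t. T
   all branches close; clash {C, ¬C} at x₀
2. Hence ((∃r.¬C ⊓ B) ⊓ D) ⊑ ((D ⊓ C) ⊔ A): entailed.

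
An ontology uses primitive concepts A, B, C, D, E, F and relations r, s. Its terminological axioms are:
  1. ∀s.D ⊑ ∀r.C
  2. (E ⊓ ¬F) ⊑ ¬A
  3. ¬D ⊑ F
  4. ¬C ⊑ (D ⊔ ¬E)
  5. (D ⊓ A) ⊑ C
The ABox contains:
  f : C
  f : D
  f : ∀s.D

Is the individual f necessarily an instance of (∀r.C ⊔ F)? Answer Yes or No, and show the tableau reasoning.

1. f : (∀r.C ⊔ F)?  L(f) = {C, D, ∀s.D} ∪ {(∃r.¬C ⊓ ¬F)}
   clash {C, ¬C} at an ∃-successor — f ∈ (∀r.C ⊔ F)
2. Hence f : (∀r.C ⊔ F): entailed.

Yes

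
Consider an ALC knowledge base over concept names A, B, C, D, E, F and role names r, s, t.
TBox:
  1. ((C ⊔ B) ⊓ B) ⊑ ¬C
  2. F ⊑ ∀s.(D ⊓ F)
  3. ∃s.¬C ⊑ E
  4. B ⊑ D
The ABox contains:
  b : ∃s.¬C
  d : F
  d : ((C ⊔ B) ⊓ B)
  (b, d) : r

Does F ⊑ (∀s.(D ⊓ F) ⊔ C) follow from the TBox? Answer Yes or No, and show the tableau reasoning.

Yes

1. F ⊑ (∀s.(D ⊓ F) ⊔ C)  ⇔  (F ⊓ (∃s.(¬D ⊔ ¬F) ⊓ ¬C)) unsat w.r.t. T
   all branches close; clash {F, ¬F} at an ∃-successor
2. Hence F ⊑ (∀s.(D ⊓ F) ⊔ C): entailed.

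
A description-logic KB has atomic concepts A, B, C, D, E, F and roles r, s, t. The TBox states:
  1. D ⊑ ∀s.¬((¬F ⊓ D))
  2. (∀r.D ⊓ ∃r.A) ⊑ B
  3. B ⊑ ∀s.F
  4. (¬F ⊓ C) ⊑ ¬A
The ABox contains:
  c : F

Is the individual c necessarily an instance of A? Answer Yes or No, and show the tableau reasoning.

No

1. c : A?  L(c) = {F} ∪ {¬A}
   open: L(c) ⊇ {F, ¬A, ¬B, ¬D, ∃r.¬D} (+ ∃-successors) — c ∉ A possible
2. Hence c : A: not entailed.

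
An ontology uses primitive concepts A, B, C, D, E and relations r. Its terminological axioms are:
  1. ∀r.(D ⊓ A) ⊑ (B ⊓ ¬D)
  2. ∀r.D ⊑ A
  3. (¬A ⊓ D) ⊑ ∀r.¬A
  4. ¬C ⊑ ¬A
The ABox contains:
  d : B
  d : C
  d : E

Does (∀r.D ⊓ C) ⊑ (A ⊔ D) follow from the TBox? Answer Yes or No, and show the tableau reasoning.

1. (∀r.D ⊓ C) ⊑ (A ⊔ D)  ⇔  ((∀r.D ⊓ C) ⊓ (¬A ⊓ ¬D)) unsat w.r.t. T
   all branches close; clash {A, ¬A} at x₀
2. Hence (∀r.D ⊓ C) ⊑ (A ⊔ D): entailed.

Yes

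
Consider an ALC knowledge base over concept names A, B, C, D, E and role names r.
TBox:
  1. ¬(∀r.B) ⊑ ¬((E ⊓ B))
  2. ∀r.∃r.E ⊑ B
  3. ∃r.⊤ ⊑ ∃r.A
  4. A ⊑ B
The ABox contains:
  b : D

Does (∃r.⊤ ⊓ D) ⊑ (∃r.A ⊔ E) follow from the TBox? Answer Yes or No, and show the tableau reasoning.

1. (∃r.⊤ ⊓ D) ⊑ (∃r.A ⊔ E)  ⇔  ((∃r.⊤ ⊓ D) ⊓ (∀r.¬A ⊓ ¬E)) unsat w.r.t. T
   all branches close; clash {A, ¬A} at an ∃-successor
2. Hence (∃r.⊤ ⊓ D) ⊑ (∃r.A ⊔ E): entailed.

Yes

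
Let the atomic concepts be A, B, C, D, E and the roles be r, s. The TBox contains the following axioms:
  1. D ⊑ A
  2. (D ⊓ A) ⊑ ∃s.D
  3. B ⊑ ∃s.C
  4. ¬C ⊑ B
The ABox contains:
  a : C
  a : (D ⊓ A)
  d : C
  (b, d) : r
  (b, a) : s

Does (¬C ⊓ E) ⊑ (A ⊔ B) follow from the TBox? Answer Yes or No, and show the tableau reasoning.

1. (¬C ⊓ E) ⊑ (A ⊔ B)  ⇔  ((¬C ⊓ E) ⊓ (¬A ⊓ ¬B)) unsat w.r.t. T
   all branches close; clash {B, ¬B} at x₀
2. Hence (¬C ⊓ E) ⊑ (A ⊔ B): entailed.

Yes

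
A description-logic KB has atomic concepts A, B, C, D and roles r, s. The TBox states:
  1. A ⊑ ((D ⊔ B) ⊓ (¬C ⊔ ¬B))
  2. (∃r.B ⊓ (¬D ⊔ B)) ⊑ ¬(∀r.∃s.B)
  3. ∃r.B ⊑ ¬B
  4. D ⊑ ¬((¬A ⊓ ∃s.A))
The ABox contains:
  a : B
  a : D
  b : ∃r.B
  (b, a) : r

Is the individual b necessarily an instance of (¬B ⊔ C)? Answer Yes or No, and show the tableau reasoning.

1. b : (¬B ⊔ C)?  L(b) = {∃r.B} ∪ {(B ⊓ ¬C)}
   clash {B, ¬B} at b — b ∈ (¬B ⊔ C)
2. Hence b : (¬B ⊔ C): entailed.

Yes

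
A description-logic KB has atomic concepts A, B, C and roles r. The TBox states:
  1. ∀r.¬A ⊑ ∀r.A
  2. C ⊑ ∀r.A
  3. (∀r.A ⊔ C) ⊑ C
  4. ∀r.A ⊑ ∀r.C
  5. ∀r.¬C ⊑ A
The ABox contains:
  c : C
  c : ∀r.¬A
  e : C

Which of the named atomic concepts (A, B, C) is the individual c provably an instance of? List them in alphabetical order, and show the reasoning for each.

1. c : A?  L(c) = {C, ∀r.¬A} ∪ {¬A}
   clash {A, ¬A} at c — c ∈ A
2. c : B?  L(c) = {C, ∀r.¬A} ∪ {¬B}
   apply at c: ∀r.¬A⊑∀r.A; C⊑∀r.A
   open: L(c) ⊇ {A, C, ¬B, ∀r.A, ∀r.C, …} — c ∉ B possible
3. c : C?  L(c) = {C, ∀r.¬A} ∪ {¬C}
   clash {C, ¬C} at c — c ∈ C
4. Entailed for c: {A, C}

{A, C}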